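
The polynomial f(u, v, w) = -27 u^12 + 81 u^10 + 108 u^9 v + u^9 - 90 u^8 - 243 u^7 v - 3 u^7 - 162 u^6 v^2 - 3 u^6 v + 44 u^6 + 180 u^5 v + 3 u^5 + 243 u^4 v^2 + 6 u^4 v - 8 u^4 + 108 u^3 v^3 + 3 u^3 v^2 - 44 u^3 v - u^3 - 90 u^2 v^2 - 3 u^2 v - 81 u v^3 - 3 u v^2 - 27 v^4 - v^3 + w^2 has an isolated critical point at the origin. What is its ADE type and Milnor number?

Type E_{7}, Milnor number mu = 7.

The Hessian of f at 0 has rank 1. Corank 2; j^3 = -(u + v)^3 is a perfect cube, so E-series; the 4-jet and mu = 7 give E_7.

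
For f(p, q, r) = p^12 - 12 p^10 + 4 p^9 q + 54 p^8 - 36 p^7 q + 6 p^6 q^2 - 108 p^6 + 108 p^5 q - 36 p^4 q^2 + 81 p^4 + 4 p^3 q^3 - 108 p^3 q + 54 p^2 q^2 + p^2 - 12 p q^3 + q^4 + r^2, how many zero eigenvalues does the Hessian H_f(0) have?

1

Hessian at 0 has rank 2.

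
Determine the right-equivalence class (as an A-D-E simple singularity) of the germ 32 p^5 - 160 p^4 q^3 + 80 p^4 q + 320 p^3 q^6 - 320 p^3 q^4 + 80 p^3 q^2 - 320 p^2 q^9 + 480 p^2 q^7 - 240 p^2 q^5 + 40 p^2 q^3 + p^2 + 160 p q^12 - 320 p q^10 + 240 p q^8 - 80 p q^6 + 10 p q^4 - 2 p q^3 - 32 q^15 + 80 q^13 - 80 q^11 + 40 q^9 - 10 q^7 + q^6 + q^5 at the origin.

The Hessian of f at 0 has rank 1. Corank 1: A-series; mu = 4 gives A_4.

A_{4}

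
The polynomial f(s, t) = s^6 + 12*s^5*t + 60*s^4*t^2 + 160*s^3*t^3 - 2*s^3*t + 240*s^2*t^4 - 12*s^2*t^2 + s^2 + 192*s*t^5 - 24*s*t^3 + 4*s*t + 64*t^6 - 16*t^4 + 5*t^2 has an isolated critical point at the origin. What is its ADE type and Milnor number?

The Hessian of f at 0 is [[2, 4], [4, 10]] with rank 2, so corank 0. A Groebner basis of the Jacobian ideal J(f) in C{s,t} is {s, t}; counting standard monomials gives mu = 1. Corank 0: nondegenerate Morse point, so A_1.

Type A_{1}, Milnor number mu = 1.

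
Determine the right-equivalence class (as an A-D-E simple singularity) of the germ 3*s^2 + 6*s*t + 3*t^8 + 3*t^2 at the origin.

A7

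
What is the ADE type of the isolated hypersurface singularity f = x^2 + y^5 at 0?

A4

The Hessian of f at 0 has rank 1. Corank 1: A-series; mu = 4 gives A_4.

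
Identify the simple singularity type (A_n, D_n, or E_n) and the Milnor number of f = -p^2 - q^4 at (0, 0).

Type A_{3}, Milnor number mu = 3.

The Hessian of f at 0 is [[-2, 0], [0, 0]] with rank 1, so corank 1. A Groebner basis of the Jacobian ideal J(f) in C{p,q} is {q^3, p}; counting standard monomials gives mu = 3. Corank 1: A-series; mu = 3 gives A_3.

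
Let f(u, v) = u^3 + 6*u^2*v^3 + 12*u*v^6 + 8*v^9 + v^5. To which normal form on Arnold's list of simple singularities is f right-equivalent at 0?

E_8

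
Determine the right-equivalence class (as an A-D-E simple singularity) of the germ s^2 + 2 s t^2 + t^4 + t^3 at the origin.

A_2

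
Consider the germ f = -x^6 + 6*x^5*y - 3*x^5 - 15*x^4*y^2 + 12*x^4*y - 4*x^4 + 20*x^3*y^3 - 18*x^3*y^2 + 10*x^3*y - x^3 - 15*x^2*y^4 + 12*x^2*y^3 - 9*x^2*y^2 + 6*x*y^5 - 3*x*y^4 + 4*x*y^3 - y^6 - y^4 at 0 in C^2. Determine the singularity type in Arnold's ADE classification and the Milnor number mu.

The Hessian of f at 0 has rank 0. Corank 2; j^3 = -x^3 is a perfect cube, so E-series; the 4-jet and mu = 6 give E_6.

Type E_6, Milnor number mu = 6.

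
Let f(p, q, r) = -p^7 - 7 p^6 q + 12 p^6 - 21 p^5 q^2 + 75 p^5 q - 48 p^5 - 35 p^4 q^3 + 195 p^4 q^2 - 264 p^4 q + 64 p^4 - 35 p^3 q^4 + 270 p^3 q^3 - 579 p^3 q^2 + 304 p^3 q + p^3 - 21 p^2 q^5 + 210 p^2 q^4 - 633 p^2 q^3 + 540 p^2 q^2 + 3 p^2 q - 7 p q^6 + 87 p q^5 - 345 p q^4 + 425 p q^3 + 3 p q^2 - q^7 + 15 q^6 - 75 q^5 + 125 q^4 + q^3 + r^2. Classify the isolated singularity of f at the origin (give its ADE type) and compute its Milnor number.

The Hessian of f at 0 is [[0, 0, 0], [0, 0, 0], [0, 0, 2]] with rank 1, so corank 2. A Groebner basis of the Jacobian ideal J(f) in C{p,q,r} is {3*p^2/16 + 3*p*q/8 + q^4 + q^3/16 + 3*q^2/16, p^3 + 27*p^2/16 + 27*p*q/8 + 25*q^3/16 + 27*q^2/16, p^2*q - 17*p^2/16 - 17*p*q/8 - 65*q^3/48 - 17*q^2/16, p^2/2 + p*q^2 + p*q + 7*q^3/6 + q^2/2, r}; counting standard monomials gives mu = 7. Corank 2; j^3 = (p + q)^3 is a perfect cube, so E-series; the 4-jet and mu = 7 give E_7.

Type E_7, Milnor number mu = 7.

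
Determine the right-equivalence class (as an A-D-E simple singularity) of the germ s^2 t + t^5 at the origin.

The Hessian of f at 0 has rank 0. Corank 2; j^3 = s^2*t has shape L^2 M (L != M), so D-series; mu = 6 gives D_6.

D_{6}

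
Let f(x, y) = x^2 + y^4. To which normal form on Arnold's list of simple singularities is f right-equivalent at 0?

A_{3}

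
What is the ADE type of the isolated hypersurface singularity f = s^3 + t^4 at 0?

The Hessian of f at 0 is [[0, 0], [0, 0]] with rank 0, so corank 2. A Groebner basis of the Jacobian ideal J(f) in C{s,t} is {t^3, s^2}; counting standard monomials gives mu = 6. Corank 2; j^3 = s^3 is a perfect cube, so E-series; the 4-jet and mu = 6 give E_6.

E_{6}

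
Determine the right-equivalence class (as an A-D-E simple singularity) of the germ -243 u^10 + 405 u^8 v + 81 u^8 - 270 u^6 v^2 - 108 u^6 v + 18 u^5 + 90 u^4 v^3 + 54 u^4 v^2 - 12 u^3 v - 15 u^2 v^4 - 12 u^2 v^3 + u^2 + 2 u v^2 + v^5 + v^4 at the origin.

A4

The Hessian of f at 0 has rank 1. Corank 1: A-series; mu = 4 gives A_4.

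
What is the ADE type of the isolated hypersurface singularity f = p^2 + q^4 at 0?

The Hessian of f at 0 has rank 1. Corank 1: A-series; mu = 3 gives A_3.

A_{3}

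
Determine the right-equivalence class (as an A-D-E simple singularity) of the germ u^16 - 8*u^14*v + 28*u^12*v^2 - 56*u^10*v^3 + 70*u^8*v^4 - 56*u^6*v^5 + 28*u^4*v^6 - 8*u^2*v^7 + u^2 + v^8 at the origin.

The Hessian of f at 0 has rank 1. Corank 1: A-series; mu = 7 gives A_7.

A7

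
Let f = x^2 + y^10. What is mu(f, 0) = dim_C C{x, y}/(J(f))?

The Hessian of f at 0 is [[2, 0], [0, 0]] with rank 1, so corank 1. A Groebner basis of the Jacobian ideal J(f) in C{x,y} is {y^9, x}; counting standard monomials gives mu = 9. Corank 1: A-series; mu = 9 gives A_9.

9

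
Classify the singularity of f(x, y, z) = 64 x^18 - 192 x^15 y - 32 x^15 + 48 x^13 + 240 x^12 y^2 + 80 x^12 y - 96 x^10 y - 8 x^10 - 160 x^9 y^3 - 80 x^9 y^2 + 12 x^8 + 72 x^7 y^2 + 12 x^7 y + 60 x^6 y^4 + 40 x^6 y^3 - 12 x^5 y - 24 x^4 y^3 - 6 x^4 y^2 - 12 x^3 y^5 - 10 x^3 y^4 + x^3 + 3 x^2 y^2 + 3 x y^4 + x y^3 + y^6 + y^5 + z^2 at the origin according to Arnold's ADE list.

E_7

The Hessian of f at 0 has rank 1. Corank 2; j^3 = x^3 is a perfect cube, so E-series; the 4-jet and mu = 7 give E_7.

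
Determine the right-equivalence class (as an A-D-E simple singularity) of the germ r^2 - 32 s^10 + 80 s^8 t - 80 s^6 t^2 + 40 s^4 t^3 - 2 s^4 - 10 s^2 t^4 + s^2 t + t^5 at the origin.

D_6

The Hessian of f at 0 is [[0, 0, 0], [0, 0, 0], [0, 0, 2]] with rank 1, so corank 2. A Groebner basis of the Jacobian ideal J(f) in C{s,t,r} is {s^2/5 + t^4, s^3, s*t, r}; counting standard monomials gives mu = 6. Corank 2; j^3 = s^2*t has shape L^2 M (L != M), so D-series; mu = 6 gives D_6.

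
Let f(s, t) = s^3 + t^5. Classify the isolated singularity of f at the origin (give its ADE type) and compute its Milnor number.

The Hessian of f at 0 has rank 0. Corank 2; j^3 = s^3 is a perfect cube, so E-series; the 5-jet and mu = 8 give E_8.

Type E8, Milnor number mu = 8.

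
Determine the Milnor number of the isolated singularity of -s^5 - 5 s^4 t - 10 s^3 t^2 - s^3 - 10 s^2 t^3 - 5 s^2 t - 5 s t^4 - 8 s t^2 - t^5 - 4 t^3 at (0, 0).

6

The Hessian of f at 0 has rank 0. Corank 2; j^3 = -(s + t)*(s + 2*t)^2 has shape L^2 M (L != M), so D-series; mu = 6 gives D_6.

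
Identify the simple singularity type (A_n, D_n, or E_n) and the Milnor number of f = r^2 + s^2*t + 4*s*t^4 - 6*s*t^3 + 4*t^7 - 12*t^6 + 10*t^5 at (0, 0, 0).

Type D6, Milnor number mu = 6.

The Hessian of f at 0 is [[0, 0, 0], [0, 0, 0], [0, 0, 2]] with rank 1, so corank 2. A Groebner basis of the Jacobian ideal J(f) in C{s,t,r} is {s^3, s^2*t, -3*s^2/4 + s*t^2, -s^2/6 - s*t/3 + t^3, r}; counting standard monomials gives mu = 6. Corank 2; j^3 = s^2*t has shape L^2 M (L != M), so D-series; mu = 6 gives D_6.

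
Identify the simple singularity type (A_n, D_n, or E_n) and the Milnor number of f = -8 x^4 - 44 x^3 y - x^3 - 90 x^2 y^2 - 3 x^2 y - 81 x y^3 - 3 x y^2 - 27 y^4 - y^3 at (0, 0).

Type E_7, Milnor number mu = 7.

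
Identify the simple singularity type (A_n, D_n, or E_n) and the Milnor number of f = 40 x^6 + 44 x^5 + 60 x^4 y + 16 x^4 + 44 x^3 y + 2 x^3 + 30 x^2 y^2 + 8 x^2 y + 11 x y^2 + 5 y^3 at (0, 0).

Type D_4, Milnor number mu = 4.

The Hessian of f at 0 has rank 0. Corank 2; j^3 = (x + y)*(2*x^2 + 6*x*y + 5*y^2) splits into three distinct lines over C (the quadratic factor has nonzero discriminant), so D_4.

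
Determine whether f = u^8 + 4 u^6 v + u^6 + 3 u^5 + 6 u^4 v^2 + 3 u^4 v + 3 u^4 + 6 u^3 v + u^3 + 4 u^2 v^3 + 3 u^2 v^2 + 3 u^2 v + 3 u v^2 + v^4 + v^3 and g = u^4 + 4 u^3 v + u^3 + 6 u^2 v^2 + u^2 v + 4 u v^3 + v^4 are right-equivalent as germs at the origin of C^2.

No.

The Hessian of f at 0 is [[0, 0], [0, 0]] with rank 0, so corank 2. A Groebner basis of the Jacobian ideal J(f) in C{u,v} is {u^3 + 3*u^2/2 + 3*u*v + 3*v^2/2, u^2*v - u^2 - 2*u*v - v^2, u^2/2 + u*v^2 + u*v + v^2/2, v^3}; counting standard monomials gives mu = 6. Corank 2; j^3 = (u + v)^3 is a perfect cube, so E-series; the 4-jet and mu = 6 give E_6. The Hessian of g at 0 is [[0, 0], [0, 0]] with rank 0, so corank 2. A Groebner basis of the Jacobian ideal J(g) in C{u,v} is {u*v^2, -u*v/4 + v^3, u^2 + u*v}; counting standard monomials gives mu = 5. Corank 2; j^3 = u^2*(u + v) has shape L^2 M (L != M), so D-series; mu = 5 gives D_5. f is E_6 but g is D_5, hence not right-equivalent.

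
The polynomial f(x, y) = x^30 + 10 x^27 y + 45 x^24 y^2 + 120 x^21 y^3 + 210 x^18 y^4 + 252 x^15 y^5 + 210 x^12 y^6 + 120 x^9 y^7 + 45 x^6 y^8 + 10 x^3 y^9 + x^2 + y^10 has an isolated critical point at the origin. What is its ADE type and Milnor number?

Type A_{9}, Milnor number mu = 9.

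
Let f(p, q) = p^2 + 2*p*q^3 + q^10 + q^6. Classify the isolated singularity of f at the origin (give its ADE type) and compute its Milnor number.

Type A_9, Milnor number mu = 9.

The Hessian of f at 0 has rank 1. Corank 1: A-series; mu = 9 gives A_9.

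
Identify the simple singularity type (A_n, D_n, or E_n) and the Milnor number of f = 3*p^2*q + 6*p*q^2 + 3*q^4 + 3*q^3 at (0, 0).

The Hessian of f at 0 is [[0, 0], [0, 0]] with rank 0, so corank 2. A Groebner basis of the Jacobian ideal J(f) in C{p,q} is {p^3 - p^2/4 + q^2/4, p^2/4 + q^3 - q^2/4, p*q + q^2}; counting standard monomials gives mu = 5. Corank 2; j^3 = 3*q*(p + q)^2 has shape L^2 M (L != M), so D-series; mu = 5 gives D_5.

Type D_{5}, Milnor number mu = 5.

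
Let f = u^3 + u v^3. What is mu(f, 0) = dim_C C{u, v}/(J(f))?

The Hessian of f at 0 is [[0, 0], [0, 0]] with rank 0, so corank 2. A Groebner basis of the Jacobian ideal J(f) in C{u,v} is {u^3, u*v^2, 3*u^2 + v^3}; counting standard monomials gives mu = 7. Corank 2; j^3 = u^3 is a perfect cube, so E-series; the 4-jet and mu = 7 give E_7.

7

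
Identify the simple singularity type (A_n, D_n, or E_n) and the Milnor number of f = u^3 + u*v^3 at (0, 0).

Type E_{7}, Milnor number mu = 7.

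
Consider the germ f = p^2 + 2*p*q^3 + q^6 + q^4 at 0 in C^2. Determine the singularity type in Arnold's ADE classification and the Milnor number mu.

Type A3, Milnor number mu = 3.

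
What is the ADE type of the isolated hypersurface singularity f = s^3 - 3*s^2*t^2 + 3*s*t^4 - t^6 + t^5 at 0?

The Hessian of f at 0 has rank 0. Corank 2; j^3 = s^3 is a perfect cube, so E-series; the 5-jet and mu = 8 give E_8.

E_{8}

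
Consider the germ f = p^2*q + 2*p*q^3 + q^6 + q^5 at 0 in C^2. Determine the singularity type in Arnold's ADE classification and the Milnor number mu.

The Hessian of f at 0 has rank 0. Corank 2; j^3 = p^2*q has shape L^2 M (L != M), so D-series; mu = 7 gives D_7.

Type D7, Milnor number mu = 7.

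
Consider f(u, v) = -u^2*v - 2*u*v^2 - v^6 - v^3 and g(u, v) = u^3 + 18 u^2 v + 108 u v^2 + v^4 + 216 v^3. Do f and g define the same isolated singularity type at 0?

No.

The Hessian of f at 0 has rank 0. Corank 2; j^3 = -v*(u + v)^2 has shape L^2 M (L != M), so D-series; mu = 7 gives D_7. The Hessian of g at 0 has rank 0. Corank 2; j^3 = (u + 6*v)^3 is a perfect cube, so E-series; the 4-jet and mu = 6 give E_6. f is D_7 but g is E_6, hence not right-equivalent.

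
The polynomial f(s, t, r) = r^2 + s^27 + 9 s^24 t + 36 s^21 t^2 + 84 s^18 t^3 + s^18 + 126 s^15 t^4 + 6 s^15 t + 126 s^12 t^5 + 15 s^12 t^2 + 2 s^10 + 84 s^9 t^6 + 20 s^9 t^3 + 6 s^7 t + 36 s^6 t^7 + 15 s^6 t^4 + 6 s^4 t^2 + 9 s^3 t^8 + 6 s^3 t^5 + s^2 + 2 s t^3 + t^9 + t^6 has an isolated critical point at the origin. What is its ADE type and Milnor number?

The Hessian of f at 0 is [[2, 0, 0], [0, 0, 0], [0, 0, 2]] with rank 2, so corank 1. A Groebner basis of the Jacobian ideal J(f) in C{s,t,r} is {s^2*t^2, s^3, s + t^3, r}; counting standard monomials gives mu = 8. Corank 1: A-series; mu = 8 gives A_8.

Type A8, Milnor number mu = 8.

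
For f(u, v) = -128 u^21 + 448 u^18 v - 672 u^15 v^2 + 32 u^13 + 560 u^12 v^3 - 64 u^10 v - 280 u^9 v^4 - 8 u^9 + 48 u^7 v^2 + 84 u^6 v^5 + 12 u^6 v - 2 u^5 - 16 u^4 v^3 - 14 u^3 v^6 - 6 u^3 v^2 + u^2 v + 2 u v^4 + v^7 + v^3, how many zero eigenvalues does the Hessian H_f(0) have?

2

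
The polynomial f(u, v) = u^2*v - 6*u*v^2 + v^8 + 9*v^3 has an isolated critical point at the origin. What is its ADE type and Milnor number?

Type D_{9}, Milnor number mu = 9.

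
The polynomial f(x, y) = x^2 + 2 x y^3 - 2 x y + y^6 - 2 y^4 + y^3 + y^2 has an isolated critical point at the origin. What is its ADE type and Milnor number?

The Hessian of f at 0 has rank 1. Corank 1: A-series; mu = 2 gives A_2.

Type A_{2}, Milnor number mu = 2.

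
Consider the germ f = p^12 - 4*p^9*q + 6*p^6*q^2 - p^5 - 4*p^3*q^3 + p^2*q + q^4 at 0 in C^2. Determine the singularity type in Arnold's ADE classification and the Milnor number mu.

The Hessian of f at 0 is [[0, 0], [0, 0]] with rank 0, so corank 2. A Groebner basis of the Jacobian ideal J(f) in C{p,q} is {p^3, p^2/4 + q^3, p*q}; counting standard monomials gives mu = 5. Corank 2; j^3 = p^2*q has shape L^2 M (L != M), so D-series; mu = 5 gives D_5.

Type D_{5}, Milnor number mu = 5.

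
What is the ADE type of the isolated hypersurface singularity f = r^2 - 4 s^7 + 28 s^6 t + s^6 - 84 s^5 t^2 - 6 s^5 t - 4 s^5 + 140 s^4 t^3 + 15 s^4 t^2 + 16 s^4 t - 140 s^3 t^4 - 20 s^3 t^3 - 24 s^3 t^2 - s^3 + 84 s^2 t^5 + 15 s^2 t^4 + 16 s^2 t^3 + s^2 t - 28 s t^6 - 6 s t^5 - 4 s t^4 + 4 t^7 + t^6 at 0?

D7

The Hessian of f at 0 is [[0, 0, 0], [0, 0, 0], [0, 0, 2]] with rank 1, so corank 2. A Groebner basis of the Jacobian ideal J(f) in C{s,t,r} is {s^2/2 - s*t/2 + t^4, s^3, s^2*t, s^2/3 + s*t^2, r}; counting standard monomials gives mu = 7. Corank 2; j^3 = -s^2*(s - t) has shape L^2 M (L != M), so D-series; mu = 7 gives D_7.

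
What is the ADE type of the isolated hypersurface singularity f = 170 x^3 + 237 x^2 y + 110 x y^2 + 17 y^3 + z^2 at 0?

D_4

The Hessian of f at 0 is [[0, 0, 0], [0, 0, 0], [0, 0, 2]] with rank 1, so corank 2. A Groebner basis of the Jacobian ideal J(f) in C{x,y,z} is {y^3, x^2 - 13*y^2/69, x*y + 10*y^2/23, z}; counting standard monomials gives mu = 4. Corank 2; j^3 = (2*x + y)*(85*x^2 + 76*x*y + 17*y^2) splits into three distinct lines over C (the quadratic factor has nonzero discriminant), so D_4.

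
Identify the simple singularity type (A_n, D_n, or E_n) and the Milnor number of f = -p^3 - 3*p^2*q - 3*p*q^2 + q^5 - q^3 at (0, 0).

The Hessian of f at 0 is [[0, 0], [0, 0]] with rank 0, so corank 2. A Groebner basis of the Jacobian ideal J(f) in C{p,q} is {q^4, p^2 + 2*p*q + q^2}; counting standard monomials gives mu = 8. Corank 2; j^3 = -(p + q)^3 is a perfect cube, so E-series; the 5-jet and mu = 8 give E_8.

Type E_{8}, Milnor number mu = 8.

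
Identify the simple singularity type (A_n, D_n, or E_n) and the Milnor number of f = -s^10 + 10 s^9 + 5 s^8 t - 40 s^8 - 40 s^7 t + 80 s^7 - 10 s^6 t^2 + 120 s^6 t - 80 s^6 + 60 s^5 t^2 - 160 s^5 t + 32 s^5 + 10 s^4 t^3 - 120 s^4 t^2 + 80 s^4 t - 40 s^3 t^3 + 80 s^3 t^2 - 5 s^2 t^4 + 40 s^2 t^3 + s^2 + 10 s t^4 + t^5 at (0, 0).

The Hessian of f at 0 is [[2, 0], [0, 0]] with rank 1, so corank 1. A Groebner basis of the Jacobian ideal J(f) in C{s,t} is {t^4, s}; counting standard monomials gives mu = 4. Corank 1: A-series; mu = 4 gives A_4.

Type A4, Milnor number mu = 4.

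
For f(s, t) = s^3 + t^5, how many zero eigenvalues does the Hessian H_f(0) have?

2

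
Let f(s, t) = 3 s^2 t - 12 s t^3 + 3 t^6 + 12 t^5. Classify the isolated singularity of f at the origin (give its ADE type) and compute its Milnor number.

Type D_7, Milnor number mu = 7.

The Hessian of f at 0 is [[0, 0], [0, 0]] with rank 0, so corank 2. A Groebner basis of the Jacobian ideal J(f) in C{s,t} is {s^3, s^2*t + 2*s^2/3 - 4*s*t^2/3, -s*t/2 + t^3}; counting standard monomials gives mu = 7. Corank 2; j^3 = 3*s^2*t has shape L^2 M (L != M), so D-series; mu = 7 gives D_7.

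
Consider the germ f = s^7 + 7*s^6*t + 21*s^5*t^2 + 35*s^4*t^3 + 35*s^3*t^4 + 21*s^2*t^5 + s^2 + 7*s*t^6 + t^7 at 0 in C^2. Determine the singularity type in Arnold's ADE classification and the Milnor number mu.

Type A_{6}, Milnor number mu = 6.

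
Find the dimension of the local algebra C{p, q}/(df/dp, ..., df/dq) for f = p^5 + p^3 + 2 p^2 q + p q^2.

The Hessian of f at 0 is [[0, 0], [0, 0]] with rank 0, so corank 2. A Groebner basis of the Jacobian ideal J(f) in C{p,q} is {p*q/5 + q^4 + q^2/5, p*q^2 + q^3, p^2 + p*q}; counting standard monomials gives mu = 6. Corank 2; j^3 = p*(p + q)^2 has shape L^2 M (L != M), so D-series; mu = 6 gives D_6.

6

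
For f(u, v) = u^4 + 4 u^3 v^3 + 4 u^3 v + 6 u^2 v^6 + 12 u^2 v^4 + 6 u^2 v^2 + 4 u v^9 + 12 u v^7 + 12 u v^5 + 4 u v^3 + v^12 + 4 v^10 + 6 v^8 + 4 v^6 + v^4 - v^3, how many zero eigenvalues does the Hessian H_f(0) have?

Hessian at 0 has rank 0.

2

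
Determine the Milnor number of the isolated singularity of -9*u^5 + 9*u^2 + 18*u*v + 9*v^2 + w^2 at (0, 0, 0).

4

The Hessian of f at 0 has rank 2. Corank 1: A-series; mu = 4 gives A_4.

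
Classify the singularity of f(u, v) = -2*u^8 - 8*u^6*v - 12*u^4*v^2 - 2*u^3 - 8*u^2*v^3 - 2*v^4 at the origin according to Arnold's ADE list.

E6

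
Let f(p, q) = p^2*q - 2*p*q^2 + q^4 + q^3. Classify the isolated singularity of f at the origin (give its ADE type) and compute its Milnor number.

Type D_{5}, Milnor number mu = 5.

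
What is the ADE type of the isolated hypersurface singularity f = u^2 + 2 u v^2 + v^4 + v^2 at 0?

A_1

The Hessian of f at 0 has rank 2. Corank 0: nondegenerate Morse point, so A_1.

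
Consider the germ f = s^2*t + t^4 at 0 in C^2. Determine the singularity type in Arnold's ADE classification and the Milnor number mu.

Type D_5, Milnor number mu = 5.

The Hessian of f at 0 is [[0, 0], [0, 0]] with rank 0, so corank 2. A Groebner basis of the Jacobian ideal J(f) in C{s,t} is {s^3, s^2/4 + t^3, s*t}; counting standard monomials gives mu = 5. Corank 2; j^3 = s^2*t has shape L^2 M (L != M), so D-series; mu = 5 gives D_5.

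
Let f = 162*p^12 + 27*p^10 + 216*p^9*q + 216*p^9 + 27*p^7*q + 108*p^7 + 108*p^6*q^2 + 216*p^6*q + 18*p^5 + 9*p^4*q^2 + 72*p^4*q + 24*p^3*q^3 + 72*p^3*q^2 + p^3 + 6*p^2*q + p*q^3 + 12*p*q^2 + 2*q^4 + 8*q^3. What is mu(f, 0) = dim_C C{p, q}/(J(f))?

7

The Hessian of f at 0 has rank 0. Corank 2; j^3 = (p + 2*q)^3 is a perfect cube, so E-series; the 4-jet and mu = 7 give E_7.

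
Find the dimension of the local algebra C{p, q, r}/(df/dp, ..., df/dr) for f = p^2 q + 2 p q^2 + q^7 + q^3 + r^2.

8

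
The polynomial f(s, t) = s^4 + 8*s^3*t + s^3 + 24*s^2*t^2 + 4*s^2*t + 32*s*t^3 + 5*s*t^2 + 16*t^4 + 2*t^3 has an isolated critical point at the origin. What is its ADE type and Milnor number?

Type D5, Milnor number mu = 5.

The Hessian of f at 0 has rank 0. Corank 2; j^3 = (s + t)^2*(s + 2*t) has shape L^2 M (L != M), so D-series; mu = 5 gives D_5.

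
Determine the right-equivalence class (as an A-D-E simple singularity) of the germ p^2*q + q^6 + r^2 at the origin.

D7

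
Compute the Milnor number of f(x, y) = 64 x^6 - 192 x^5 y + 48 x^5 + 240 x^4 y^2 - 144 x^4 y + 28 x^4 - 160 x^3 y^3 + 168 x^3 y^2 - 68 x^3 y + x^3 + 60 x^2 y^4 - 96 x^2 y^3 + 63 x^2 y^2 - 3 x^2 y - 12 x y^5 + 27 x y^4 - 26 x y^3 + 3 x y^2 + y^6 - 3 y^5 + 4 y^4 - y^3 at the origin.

6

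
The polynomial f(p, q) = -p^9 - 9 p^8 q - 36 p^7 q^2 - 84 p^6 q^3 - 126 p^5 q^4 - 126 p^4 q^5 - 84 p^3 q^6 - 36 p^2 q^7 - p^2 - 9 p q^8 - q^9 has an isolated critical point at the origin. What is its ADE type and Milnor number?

Type A_8, Milnor number mu = 8.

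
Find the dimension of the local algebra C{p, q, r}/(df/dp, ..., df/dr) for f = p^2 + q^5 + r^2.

The Hessian of f at 0 is [[2, 0, 0], [0, 0, 0], [0, 0, 2]] with rank 2, so corank 1. A Groebner basis of the Jacobian ideal J(f) in C{p,q,r} is {q^4, p, r}; counting standard monomials gives mu = 4. Corank 1: A-series; mu = 4 gives A_4.

4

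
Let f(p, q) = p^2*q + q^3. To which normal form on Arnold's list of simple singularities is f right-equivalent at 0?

D4

The Hessian of f at 0 has rank 0. Corank 2; j^3 = q*(p^2 + q^2) splits into three distinct lines over C (the quadratic factor has nonzero discriminant), so D_4.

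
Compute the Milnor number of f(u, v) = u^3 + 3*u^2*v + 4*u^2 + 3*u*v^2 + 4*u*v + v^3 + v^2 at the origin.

The Hessian of f at 0 is [[8, 4], [4, 2]] with rank 1, so corank 1. A Groebner basis of the Jacobian ideal J(f) in C{u,v} is {v^2, u + v/2}; counting standard monomials gives mu = 2. Corank 1: A-series; mu = 2 gives A_2.

2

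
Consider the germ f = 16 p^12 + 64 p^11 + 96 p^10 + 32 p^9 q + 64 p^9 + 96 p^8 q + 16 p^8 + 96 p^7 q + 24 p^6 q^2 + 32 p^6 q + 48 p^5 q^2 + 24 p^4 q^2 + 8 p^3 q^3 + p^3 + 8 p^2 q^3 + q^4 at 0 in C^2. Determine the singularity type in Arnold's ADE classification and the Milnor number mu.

Type E6, Milnor number mu = 6.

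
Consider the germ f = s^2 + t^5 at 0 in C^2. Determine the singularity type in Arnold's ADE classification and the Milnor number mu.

Type A_{4}, Milnor number mu = 4.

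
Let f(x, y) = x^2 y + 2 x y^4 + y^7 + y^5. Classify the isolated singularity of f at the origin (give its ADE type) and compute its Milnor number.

Type D6, Milnor number mu = 6.

The Hessian of f at 0 is [[0, 0], [0, 0]] with rank 0, so corank 2. A Groebner basis of the Jacobian ideal J(f) in C{x,y} is {x*y + y^4, x*y^2, x^2 - 5*x*y}; counting standard monomials gives mu = 6. Corank 2; j^3 = x^2*y has shape L^2 M (L != M), so D-series; mu = 6 gives D_6.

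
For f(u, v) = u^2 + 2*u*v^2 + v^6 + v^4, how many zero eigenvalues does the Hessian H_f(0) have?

1

Hessian at 0 has rank 1.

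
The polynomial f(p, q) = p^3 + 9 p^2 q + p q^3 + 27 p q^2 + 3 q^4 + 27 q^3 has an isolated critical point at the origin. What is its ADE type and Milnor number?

The Hessian of f at 0 has rank 0. Corank 2; j^3 = (p + 3*q)^3 is a perfect cube, so E-series; the 4-jet and mu = 7 give E_7.

Type E_{7}, Milnor number mu = 7.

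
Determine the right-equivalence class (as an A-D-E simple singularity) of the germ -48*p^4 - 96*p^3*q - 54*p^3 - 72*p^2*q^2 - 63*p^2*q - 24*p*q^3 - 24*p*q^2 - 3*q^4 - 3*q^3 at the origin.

D_5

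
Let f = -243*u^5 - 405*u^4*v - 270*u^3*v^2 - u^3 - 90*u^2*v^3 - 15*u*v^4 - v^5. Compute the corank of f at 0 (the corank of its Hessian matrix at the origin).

2

Hessian at 0 has rank 0.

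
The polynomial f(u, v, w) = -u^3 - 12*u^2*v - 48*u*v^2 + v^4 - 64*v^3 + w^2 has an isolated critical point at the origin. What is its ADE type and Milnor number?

The Hessian of f at 0 is [[0, 0, 0], [0, 0, 0], [0, 0, 2]] with rank 1, so corank 2. A Groebner basis of the Jacobian ideal J(f) in C{u,v,w} is {v^3, u^2 + 8*u*v + 16*v^2, w}; counting standard monomials gives mu = 6. Corank 2; j^3 = -(u + 4*v)^3 is a perfect cube, so E-series; the 4-jet and mu = 6 give E_6.

Type E_{6}, Milnor number mu = 6.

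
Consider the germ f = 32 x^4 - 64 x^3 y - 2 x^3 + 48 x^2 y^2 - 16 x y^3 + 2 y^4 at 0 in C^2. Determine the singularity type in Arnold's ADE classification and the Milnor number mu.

Type E_6, Milnor number mu = 6.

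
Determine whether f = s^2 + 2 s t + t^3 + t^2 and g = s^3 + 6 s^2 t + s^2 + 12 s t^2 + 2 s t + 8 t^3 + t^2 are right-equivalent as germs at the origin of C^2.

Yes.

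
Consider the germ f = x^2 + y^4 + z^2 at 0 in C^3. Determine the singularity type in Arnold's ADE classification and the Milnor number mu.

The Hessian of f at 0 has rank 2. Corank 1: A-series; mu = 3 gives A_3.

Type A_{3}, Milnor number mu = 3.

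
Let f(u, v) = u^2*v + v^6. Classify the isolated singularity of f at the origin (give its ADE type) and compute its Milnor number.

The Hessian of f at 0 is [[0, 0], [0, 0]] with rank 0, so corank 2. A Groebner basis of the Jacobian ideal J(f) in C{u,v} is {u^2/6 + v^5, u^3, u*v}; counting standard monomials gives mu = 7. Corank 2; j^3 = u^2*v has shape L^2 M (L != M), so D-series; mu = 7 gives D_7.

Type D7, Milnor number mu = 7.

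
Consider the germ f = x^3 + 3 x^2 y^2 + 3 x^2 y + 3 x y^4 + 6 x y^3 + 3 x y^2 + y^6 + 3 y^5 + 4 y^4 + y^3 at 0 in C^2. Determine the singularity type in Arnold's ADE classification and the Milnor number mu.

Type E6, Milnor number mu = 6.

The Hessian of f at 0 is [[0, 0], [0, 0]] with rank 0, so corank 2. A Groebner basis of the Jacobian ideal J(f) in C{x,y} is {x^3 + 3*x^2/2 + 3*x*y + 3*y^2/2, x^2*y - x^2 - 2*x*y - y^2, x^2/2 + x*y^2 + x*y + y^2/2, y^3}; counting standard monomials gives mu = 6. Corank 2; j^3 = (x + y)^3 is a perfect cube, so E-series; the 4-jet and mu = 6 give E_6.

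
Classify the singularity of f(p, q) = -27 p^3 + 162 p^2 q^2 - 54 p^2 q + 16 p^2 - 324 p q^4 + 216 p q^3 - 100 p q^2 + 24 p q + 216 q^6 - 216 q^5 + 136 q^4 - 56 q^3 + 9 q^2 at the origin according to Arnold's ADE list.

A2

The Hessian of f at 0 is [[32, 24], [24, 18]] with rank 1, so corank 1. A Groebner basis of the Jacobian ideal J(f) in C{p,q} is {q^2, p + 3*q/4}; counting standard monomials gives mu = 2. Corank 1: A-series; mu = 2 gives A_2.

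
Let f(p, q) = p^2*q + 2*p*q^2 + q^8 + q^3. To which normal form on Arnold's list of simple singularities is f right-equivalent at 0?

D_{9}

The Hessian of f at 0 has rank 0. Corank 2; j^3 = q*(p + q)^2 has shape L^2 M (L != M), so D-series; mu = 9 gives D_9.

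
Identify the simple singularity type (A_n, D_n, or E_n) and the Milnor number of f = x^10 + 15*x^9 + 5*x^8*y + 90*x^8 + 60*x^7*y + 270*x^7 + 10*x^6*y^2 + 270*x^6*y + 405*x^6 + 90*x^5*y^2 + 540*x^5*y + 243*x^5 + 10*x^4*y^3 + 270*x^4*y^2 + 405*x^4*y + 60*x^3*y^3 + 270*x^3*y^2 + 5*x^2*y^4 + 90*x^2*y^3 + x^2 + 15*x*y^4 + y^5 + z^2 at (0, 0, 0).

Type A4, Milnor number mu = 4.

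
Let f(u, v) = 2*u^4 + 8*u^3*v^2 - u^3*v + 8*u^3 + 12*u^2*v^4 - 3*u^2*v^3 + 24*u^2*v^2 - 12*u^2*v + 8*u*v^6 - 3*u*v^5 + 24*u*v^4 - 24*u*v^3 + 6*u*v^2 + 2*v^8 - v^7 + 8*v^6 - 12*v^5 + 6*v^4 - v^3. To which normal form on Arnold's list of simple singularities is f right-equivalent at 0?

E_{7}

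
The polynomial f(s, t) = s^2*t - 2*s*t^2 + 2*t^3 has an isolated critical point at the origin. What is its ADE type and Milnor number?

Type D_4, Milnor number mu = 4.

The Hessian of f at 0 has rank 0. Corank 2; j^3 = t*(s^2 - 2*s*t + 2*t^2) splits into three distinct lines over C (the quadratic factor has nonzero discriminant), so D_4.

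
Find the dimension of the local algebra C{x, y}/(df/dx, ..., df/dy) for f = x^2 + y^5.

4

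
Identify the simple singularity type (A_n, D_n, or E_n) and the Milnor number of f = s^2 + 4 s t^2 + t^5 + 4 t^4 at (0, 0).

The Hessian of f at 0 has rank 1. Corank 1: A-series; mu = 4 gives A_4.

Type A4, Milnor number mu = 4.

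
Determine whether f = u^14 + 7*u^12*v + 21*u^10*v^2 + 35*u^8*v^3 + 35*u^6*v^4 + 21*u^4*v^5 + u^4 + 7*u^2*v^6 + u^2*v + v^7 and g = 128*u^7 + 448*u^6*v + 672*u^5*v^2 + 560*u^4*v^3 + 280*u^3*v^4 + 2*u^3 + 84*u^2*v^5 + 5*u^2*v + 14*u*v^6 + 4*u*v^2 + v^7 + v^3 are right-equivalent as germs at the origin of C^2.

The Hessian of f at 0 has rank 0. Corank 2; j^3 = u^2*v has shape L^2 M (L != M), so D-series; mu = 8 gives D_8. The Hessian of g at 0 has rank 0. Corank 2; j^3 = (u + v)^2*(2*u + v) has shape L^2 M (L != M), so D-series; mu = 8 gives D_8. Both have type D_8, hence right-equivalent.

Yes.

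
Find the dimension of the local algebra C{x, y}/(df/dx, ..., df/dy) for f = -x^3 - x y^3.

7

The Hessian of f at 0 has rank 0. Corank 2; j^3 = -x^3 is a perfect cube, so E-series; the 4-jet and mu = 7 give E_7.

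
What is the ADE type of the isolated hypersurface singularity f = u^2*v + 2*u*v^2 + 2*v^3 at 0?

The Hessian of f at 0 has rank 0. Corank 2; j^3 = v*(u^2 + 2*u*v + 2*v^2) splits into three distinct lines over C (the quadratic factor has nonzero discriminant), so D_4.

D_{4}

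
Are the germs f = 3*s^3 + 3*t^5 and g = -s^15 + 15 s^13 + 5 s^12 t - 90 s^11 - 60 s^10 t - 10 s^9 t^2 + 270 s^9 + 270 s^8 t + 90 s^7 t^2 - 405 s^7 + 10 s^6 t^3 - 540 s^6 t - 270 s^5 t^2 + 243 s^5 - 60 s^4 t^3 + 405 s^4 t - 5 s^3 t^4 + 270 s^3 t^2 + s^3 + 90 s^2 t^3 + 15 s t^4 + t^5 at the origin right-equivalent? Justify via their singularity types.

The Hessian of f at 0 has rank 0. Corank 2; j^3 = 3*s^3 is a perfect cube, so E-series; the 5-jet and mu = 8 give E_8. The Hessian of g at 0 has rank 0. Corank 2; j^3 = s^3 is a perfect cube, so E-series; the 5-jet and mu = 8 give E_8. Both have type E_8, hence right-equivalent.

Yes.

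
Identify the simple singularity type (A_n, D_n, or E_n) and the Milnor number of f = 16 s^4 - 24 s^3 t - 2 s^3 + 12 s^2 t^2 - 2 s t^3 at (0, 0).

Type E_7, Milnor number mu = 7.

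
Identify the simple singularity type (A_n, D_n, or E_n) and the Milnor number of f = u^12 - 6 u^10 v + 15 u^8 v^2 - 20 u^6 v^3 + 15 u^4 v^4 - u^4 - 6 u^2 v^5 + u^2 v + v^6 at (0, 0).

Type D_{7}, Milnor number mu = 7.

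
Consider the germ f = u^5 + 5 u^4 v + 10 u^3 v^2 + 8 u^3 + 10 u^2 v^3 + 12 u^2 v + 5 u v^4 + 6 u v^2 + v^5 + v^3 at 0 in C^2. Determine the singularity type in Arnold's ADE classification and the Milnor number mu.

The Hessian of f at 0 has rank 0. Corank 2; j^3 = (2*u + v)^3 is a perfect cube, so E-series; the 5-jet and mu = 8 give E_8.

Type E_8, Milnor number mu = 8.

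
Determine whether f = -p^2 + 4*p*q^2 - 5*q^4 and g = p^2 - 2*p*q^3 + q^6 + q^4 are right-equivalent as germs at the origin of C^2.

The Hessian of f at 0 is [[-2, 0], [0, 0]] with rank 1, so corank 1. A Groebner basis of the Jacobian ideal J(f) in C{p,q} is {p^2, p*q, -p/2 + q^2}; counting standard monomials gives mu = 3. Corank 1: A-series; mu = 3 gives A_3. The Hessian of g at 0 is [[2, 0], [0, 0]] with rank 1, so corank 1. A Groebner basis of the Jacobian ideal J(g) in C{p,q} is {q^3, p}; counting standard monomials gives mu = 3. Corank 1: A-series; mu = 3 gives A_3. Both have type A_3, hence right-equivalent.

Yes.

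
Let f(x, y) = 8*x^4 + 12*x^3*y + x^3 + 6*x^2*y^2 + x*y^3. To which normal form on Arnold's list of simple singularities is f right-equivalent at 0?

The Hessian of f at 0 is [[0, 0], [0, 0]] with rank 0, so corank 2. A Groebner basis of the Jacobian ideal J(f) in C{x,y} is {3*x^2/4 + y^4 + y^3/4, x^3, x^2*y - x^2/4 - y^3/12, x^2 + x*y^2 + y^3/3}; counting standard monomials gives mu = 7. Corank 2; j^3 = x^3 is a perfect cube, so E-series; the 4-jet and mu = 7 give E_7.

E_7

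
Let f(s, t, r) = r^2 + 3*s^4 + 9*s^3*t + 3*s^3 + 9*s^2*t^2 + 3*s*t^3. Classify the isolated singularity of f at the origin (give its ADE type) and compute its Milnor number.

The Hessian of f at 0 has rank 1. Corank 2; j^3 = 3*s^3 is a perfect cube, so E-series; the 4-jet and mu = 7 give E_7.

Type E7, Milnor number mu = 7.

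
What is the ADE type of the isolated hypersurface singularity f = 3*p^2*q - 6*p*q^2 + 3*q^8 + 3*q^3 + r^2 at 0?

D9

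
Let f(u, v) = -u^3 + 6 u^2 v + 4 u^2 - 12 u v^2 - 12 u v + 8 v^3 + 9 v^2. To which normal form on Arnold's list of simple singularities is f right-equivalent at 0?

A_2

The Hessian of f at 0 has rank 1. Corank 1: A-series; mu = 2 gives A_2.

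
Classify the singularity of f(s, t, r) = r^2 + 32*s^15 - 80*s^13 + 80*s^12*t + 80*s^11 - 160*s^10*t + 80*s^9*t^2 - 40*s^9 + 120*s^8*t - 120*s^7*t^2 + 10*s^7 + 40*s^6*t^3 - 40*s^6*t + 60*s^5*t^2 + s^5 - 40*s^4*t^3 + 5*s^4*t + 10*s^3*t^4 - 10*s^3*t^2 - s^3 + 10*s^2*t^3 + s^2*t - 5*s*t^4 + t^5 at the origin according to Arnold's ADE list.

D6

The Hessian of f at 0 is [[0, 0, 0], [0, 0, 0], [0, 0, 2]] with rank 1, so corank 2. A Groebner basis of the Jacobian ideal J(f) in C{s,t,r} is {s*t/5 + t^4, s*t^2, s^2 - s*t, r}; counting standard monomials gives mu = 6. Corank 2; j^3 = -s^2*(s - t) has shape L^2 M (L != M), so D-series; mu = 6 gives D_6.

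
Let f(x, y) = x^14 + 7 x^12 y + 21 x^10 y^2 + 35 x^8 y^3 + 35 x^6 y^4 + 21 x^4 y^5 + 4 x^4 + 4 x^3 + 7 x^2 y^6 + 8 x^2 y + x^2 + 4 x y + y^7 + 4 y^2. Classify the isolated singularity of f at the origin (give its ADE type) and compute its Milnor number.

Type A_{6}, Milnor number mu = 6.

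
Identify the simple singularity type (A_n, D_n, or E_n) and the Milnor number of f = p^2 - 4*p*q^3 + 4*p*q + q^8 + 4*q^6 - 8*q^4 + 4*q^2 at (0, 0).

Type A_7, Milnor number mu = 7.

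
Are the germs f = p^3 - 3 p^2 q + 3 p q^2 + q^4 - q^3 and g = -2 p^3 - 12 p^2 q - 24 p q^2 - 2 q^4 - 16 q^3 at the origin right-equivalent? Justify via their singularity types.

Yes.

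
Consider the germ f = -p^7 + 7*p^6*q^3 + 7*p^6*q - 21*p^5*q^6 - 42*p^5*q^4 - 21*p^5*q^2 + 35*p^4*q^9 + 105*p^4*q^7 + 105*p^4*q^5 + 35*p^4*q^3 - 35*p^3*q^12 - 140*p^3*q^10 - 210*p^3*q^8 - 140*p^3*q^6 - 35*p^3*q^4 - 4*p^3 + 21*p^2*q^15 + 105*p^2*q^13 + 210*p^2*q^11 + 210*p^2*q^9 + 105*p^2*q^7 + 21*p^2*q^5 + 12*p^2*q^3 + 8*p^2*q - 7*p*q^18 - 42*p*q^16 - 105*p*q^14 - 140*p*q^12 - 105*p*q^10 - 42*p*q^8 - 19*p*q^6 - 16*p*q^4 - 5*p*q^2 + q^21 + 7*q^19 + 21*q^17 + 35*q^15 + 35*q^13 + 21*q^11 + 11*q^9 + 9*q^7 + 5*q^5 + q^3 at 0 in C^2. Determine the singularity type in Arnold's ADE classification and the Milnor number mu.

Type D_{8}, Milnor number mu = 8.

The Hessian of f at 0 has rank 0. Corank 2; j^3 = -(p - q)*(2*p - q)^2 has shape L^2 M (L != M), so D-series; mu = 8 gives D_8.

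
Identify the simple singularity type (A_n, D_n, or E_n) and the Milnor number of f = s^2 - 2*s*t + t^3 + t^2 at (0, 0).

Type A_{2}, Milnor number mu = 2.

The Hessian of f at 0 is [[2, -2], [-2, 2]] with rank 1, so corank 1. A Groebner basis of the Jacobian ideal J(f) in C{s,t} is {t^2, s - t}; counting standard monomials gives mu = 2. Corank 1: A-series; mu = 2 gives A_2.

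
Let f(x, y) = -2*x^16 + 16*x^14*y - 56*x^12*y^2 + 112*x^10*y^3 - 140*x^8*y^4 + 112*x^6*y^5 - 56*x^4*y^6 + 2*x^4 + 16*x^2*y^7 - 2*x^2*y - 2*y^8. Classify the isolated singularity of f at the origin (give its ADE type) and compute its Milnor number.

The Hessian of f at 0 has rank 0. Corank 2; j^3 = -2*x^2*y has shape L^2 M (L != M), so D-series; mu = 9 gives D_9.

Type D9, Milnor number mu = 9.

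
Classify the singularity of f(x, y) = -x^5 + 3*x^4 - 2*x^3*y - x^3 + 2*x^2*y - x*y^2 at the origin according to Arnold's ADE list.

D5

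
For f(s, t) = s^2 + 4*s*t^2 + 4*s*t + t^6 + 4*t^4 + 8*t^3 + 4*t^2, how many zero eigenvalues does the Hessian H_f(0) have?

Hessian at 0 has rank 1.

1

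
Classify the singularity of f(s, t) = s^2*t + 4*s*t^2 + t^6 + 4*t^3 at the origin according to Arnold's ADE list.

D7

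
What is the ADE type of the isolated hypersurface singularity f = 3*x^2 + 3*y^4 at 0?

The Hessian of f at 0 is [[6, 0], [0, 0]] with rank 1, so corank 1. A Groebner basis of the Jacobian ideal J(f) in C{x,y} is {y^3, x}; counting standard monomials gives mu = 3. Corank 1: A-series; mu = 3 gives A_3.

A_3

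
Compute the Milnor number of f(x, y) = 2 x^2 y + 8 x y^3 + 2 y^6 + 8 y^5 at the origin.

The Hessian of f at 0 is [[0, 0], [0, 0]] with rank 0, so corank 2. A Groebner basis of the Jacobian ideal J(f) in C{x,y} is {x^3, x^2*y + 2*x^2/3 + 4*x*y^2/3, x*y/2 + y^3}; counting standard monomials gives mu = 7. Corank 2; j^3 = 2*x^2*y has shape L^2 M (L != M), so D-series; mu = 7 gives D_7.

7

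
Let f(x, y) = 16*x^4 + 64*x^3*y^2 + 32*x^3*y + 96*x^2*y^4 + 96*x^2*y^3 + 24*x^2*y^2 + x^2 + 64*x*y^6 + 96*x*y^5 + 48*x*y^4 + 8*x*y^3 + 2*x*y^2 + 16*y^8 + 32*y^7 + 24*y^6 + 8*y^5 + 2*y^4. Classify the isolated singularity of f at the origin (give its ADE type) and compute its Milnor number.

The Hessian of f at 0 has rank 1. Corank 1: A-series; mu = 3 gives A_3.

Type A_3, Milnor number mu = 3.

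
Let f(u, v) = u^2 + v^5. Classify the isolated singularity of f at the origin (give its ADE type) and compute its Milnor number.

Type A_4, Milnor number mu = 4.

The Hessian of f at 0 is [[2, 0], [0, 0]] with rank 1, so corank 1. A Groebner basis of the Jacobian ideal J(f) in C{u,v} is {v^4, u}; counting standard monomials gives mu = 4. Corank 1: A-series; mu = 4 gives A_4.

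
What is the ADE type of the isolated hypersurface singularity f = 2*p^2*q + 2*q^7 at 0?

D8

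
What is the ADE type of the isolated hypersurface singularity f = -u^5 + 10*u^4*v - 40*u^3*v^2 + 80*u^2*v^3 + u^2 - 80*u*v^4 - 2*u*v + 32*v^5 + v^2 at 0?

A_4

The Hessian of f at 0 is [[2, -2], [-2, 2]] with rank 1, so corank 1. A Groebner basis of the Jacobian ideal J(f) in C{u,v} is {v^4, u - v}; counting standard monomials gives mu = 4. Corank 1: A-series; mu = 4 gives A_4.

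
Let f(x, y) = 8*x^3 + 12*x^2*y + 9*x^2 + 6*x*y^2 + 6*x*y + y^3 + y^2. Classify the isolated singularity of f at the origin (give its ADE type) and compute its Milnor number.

Type A2, Milnor number mu = 2.

The Hessian of f at 0 is [[18, 6], [6, 2]] with rank 1, so corank 1. A Groebner basis of the Jacobian ideal J(f) in C{x,y} is {y^2, x + y/3}; counting standard monomials gives mu = 2. Corank 1: A-series; mu = 2 gives A_2.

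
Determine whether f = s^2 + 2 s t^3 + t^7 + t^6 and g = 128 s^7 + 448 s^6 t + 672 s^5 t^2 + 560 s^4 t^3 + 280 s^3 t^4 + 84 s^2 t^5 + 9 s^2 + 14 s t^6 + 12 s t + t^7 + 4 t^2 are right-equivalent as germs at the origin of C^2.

Yes.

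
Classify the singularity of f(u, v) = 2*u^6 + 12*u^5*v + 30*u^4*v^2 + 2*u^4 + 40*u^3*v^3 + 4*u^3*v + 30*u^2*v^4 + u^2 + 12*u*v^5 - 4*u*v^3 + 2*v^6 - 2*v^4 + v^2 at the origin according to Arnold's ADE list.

A_1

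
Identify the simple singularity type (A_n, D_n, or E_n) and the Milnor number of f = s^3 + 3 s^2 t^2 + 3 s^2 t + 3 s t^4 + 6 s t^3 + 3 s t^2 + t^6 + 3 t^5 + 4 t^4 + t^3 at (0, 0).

The Hessian of f at 0 is [[0, 0], [0, 0]] with rank 0, so corank 2. A Groebner basis of the Jacobian ideal J(f) in C{s,t} is {s^3 + 3*s^2/2 + 3*s*t + 3*t^2/2, s^2*t - s^2 - 2*s*t - t^2, s^2/2 + s*t^2 + s*t + t^2/2, t^3}; counting standard monomials gives mu = 6. Corank 2; j^3 = (s + t)^3 is a perfect cube, so E-series; the 4-jet and mu = 6 give E_6.

Type E6, Milnor number mu = 6.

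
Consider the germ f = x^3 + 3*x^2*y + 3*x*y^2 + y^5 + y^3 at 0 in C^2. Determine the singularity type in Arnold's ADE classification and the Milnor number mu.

The Hessian of f at 0 has rank 0. Corank 2; j^3 = (x + y)^3 is a perfect cube, so E-series; the 5-jet and mu = 8 give E_8.

Type E_8, Milnor number mu = 8.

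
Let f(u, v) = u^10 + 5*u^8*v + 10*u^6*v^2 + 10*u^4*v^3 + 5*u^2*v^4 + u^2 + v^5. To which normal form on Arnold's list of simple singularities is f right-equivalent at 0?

A_{4}

The Hessian of f at 0 is [[2, 0], [0, 0]] with rank 1, so corank 1. A Groebner basis of the Jacobian ideal J(f) in C{u,v} is {v^4, u}; counting standard monomials gives mu = 4. Corank 1: A-series; mu = 4 gives A_4.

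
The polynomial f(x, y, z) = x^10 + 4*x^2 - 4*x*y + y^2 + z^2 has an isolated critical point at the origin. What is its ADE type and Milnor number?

The Hessian of f at 0 has rank 2. Corank 1: A-series; mu = 9 gives A_9.

Type A_{9}, Milnor number mu = 9.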